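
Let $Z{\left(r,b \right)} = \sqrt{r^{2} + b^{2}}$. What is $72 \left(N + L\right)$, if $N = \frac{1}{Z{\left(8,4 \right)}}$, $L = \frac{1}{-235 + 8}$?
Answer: $- \frac{72}{227} + \frac{18 \sqrt{5}}{5} \approx 7.7327$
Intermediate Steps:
$Z{\left(r,b \right)} = \sqrt{b^{2} + r^{2}}$
$L = - \frac{1}{227}$ ($L = \frac{1}{-227} = - \frac{1}{227} \approx -0.0044053$)
$N = \frac{\sqrt{5}}{20}$ ($N = \frac{1}{\sqrt{4^{2} + 8^{2}}} = \frac{1}{\sqrt{16 + 64}} = \frac{1}{\sqrt{80}} = \frac{1}{4 \sqrt{5}} = \frac{\sqrt{5}}{20} \approx 0.1118$)
$72 \left(N + L\right) = 72 \left(\frac{\sqrt{5}}{20} - \frac{1}{227}\right) = 72 \left(- \frac{1}{227} + \frac{\sqrt{5}}{20}\right) = - \frac{72}{227} + \frac{18 \sqrt{5}}{5}$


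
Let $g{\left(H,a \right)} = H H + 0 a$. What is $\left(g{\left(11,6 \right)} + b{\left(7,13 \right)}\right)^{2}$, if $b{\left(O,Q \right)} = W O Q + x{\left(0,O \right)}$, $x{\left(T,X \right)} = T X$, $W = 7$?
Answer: $574564$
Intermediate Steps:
$g{\left(H,a \right)} = H^{2}$ ($g{\left(H,a \right)} = H^{2} + 0 = H^{2}$)
$b{\left(O,Q \right)} = 7 O Q$ ($b{\left(O,Q \right)} = 7 O Q + 0 O = 7 O Q + 0 = 7 O Q$)
$\left(g{\left(11,6 \right)} + b{\left(7,13 \right)}\right)^{2} = \left(11^{2} + 7 \cdot 7 \cdot 13\right)^{2} = \left(121 + 637\right)^{2} = 758^{2} = 574564$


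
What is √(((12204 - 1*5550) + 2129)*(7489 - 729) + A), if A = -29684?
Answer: 2*√14835849 ≈ 7703.5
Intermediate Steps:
√(((12204 - 1*5550) + 2129)*(7489 - 729) + A) = √(((12204 - 1*5550) + 2129)*(7489 - 729) - 29684) = √(((12204 - 5550) + 2129)*6760 - 29684) = √((6654 + 2129)*6760 - 29684) = √(8783*6760 - 29684) = √(59373080 - 29684) = √59343396 = 2*√14835849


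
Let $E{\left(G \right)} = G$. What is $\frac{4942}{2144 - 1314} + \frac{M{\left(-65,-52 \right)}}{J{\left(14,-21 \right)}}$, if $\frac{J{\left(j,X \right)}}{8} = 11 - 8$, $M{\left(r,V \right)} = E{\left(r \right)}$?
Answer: $\frac{32329}{9960} \approx 3.2459$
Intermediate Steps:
$M{\left(r,V \right)} = r$
$J{\left(j,X \right)} = 24$ ($J{\left(j,X \right)} = 8 \left(11 - 8\right) = 8 \cdot 3 = 24$)
$\frac{4942}{2144 - 1314} + \frac{M{\left(-65,-52 \right)}}{J{\left(14,-21 \right)}} = \frac{4942}{2144 - 1314} - \frac{65}{24} = \frac{4942}{830} - \frac{65}{24} = 4942 \cdot \frac{1}{830} - \frac{65}{24} = \frac{2471}{415} - \frac{65}{24} = \frac{32329}{9960}$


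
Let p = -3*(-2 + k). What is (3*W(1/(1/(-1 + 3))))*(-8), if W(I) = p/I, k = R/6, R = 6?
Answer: -36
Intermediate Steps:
k = 1 (k = 6/6 = 6*(⅙) = 1)
p = 3 (p = -3*(-2 + 1) = -3*(-1) = 3)
W(I) = 3/I
(3*W(1/(1/(-1 + 3))))*(-8) = (3*(3/(1/(1/(-1 + 3)))))*(-8) = (3*(3/(1/(1/2))))*(-8) = (3*(3/(1/(½))))*(-8) = (3*(3/2))*(-8) = (9/2)*(-8) = -36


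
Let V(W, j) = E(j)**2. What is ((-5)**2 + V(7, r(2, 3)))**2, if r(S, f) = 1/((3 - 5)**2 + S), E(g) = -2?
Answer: 841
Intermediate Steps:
r(S, f) = 1/(4 + S) (r(S, f) = 1/((-2)**2 + S) = 1/(4 + S))
V(W, j) = 4 (V(W, j) = (-2)**2 = 4)
((-5)**2 + V(7, r(2, 3)))**2 = ((-5)**2 + 4)**2 = (25 + 4)**2 = 29**2 = 841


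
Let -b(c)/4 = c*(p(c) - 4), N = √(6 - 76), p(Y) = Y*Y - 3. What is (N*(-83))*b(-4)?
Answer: -11952*I*√70 ≈ -99998.0*I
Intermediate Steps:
p(Y) = -3 + Y² (p(Y) = Y² - 3 = -3 + Y²)
N = I*√70 (N = √(-70) = I*√70 ≈ 8.3666*I)
b(c) = -4*c*(-7 + c²) (b(c) = -4*c*((-3 + c²) - 4) = -4*c*(-7 + c²))
(N*(-83))*b(-4) = ((I*√70)*(-83))*(4*(-4)*(7 - 1*(-4)²)) = (-83*I*√70)*(4*(-4)*(7 - 1*16)) = (-83*I*√70)*(4*(-4)*(7 - 16)) = (-83*I*√70)*(4*(-4)*(-9)) = -83*I*√70*144 = -11952*I*√70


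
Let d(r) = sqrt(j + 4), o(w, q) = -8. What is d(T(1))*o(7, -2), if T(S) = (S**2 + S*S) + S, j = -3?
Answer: -8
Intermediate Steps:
T(S) = S + 2*S**2 (T(S) = (S**2 + S**2) + S = 2*S**2 + S = S + 2*S**2)
d(r) = 1 (d(r) = sqrt(-3 + 4) = sqrt(1) = 1)
d(T(1))*o(7, -2) = 1*(-8) = -8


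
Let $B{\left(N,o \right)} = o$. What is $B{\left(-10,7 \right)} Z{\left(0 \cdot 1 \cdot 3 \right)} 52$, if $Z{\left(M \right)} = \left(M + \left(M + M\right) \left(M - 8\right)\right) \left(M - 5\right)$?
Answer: $0$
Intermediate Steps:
$Z{\left(M \right)} = \left(-5 + M\right) \left(M + 2 M \left(-8 + M\right)\right)$ ($Z{\left(M \right)} = \left(M + 2 M \left(M - 8\right)\right) \left(-5 + M\right) = \left(M + 2 M \left(-8 + M\right)\right) \left(-5 + M\right) = \left(-5 + M\right) \left(M + 2 M \left(-8 + M\right)\right)$)
$B{\left(-10,7 \right)} Z{\left(0 \cdot 1 \cdot 3 \right)} 52 = 7 \cdot 0 \cdot 1 \cdot 3 \left(75 - 25 \cdot 0 \cdot 1 \cdot 3 + 2 \left(0 \cdot 1 \cdot 3\right)^{2}\right) 52 = 7 \cdot 0 \cdot 3 \left(75 - 25 \cdot 0 \cdot 3 + 2 \left(0 \cdot 3\right)^{2}\right) 52 = 7 \cdot 0 \left(75 - 0 + 2 \cdot 0^{2}\right) 52 = 7 \cdot 0 \left(75 + 0 + 2 \cdot 0\right) 52 = 7 \cdot 0 \left(75 + 0 + 0\right) 52 = 7 \cdot 0 \cdot 75 \cdot 52 = 7 \cdot 0 \cdot 52 = 0 \cdot 52 = 0$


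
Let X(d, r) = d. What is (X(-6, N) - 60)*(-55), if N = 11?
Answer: 3630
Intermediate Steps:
(X(-6, N) - 60)*(-55) = (-6 - 60)*(-55) = -66*(-55) = 3630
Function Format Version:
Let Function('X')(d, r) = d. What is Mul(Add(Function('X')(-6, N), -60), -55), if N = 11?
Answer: 3630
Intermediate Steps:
Mul(Add(Function('X')(-6, N), -60), -55) = Mul(Add(-6, -60), -55) = Mul(-66, -55) = 3630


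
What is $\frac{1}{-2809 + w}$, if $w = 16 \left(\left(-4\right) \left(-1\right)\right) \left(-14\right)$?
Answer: $- \frac{1}{3705} \approx -0.00026991$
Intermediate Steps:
$w = -896$ ($w = 16 \cdot 4 \left(-14\right) = 64 \left(-14\right) = -896$)
$\frac{1}{-2809 + w} = \frac{1}{-2809 - 896} = \frac{1}{-3705} = - \frac{1}{3705}$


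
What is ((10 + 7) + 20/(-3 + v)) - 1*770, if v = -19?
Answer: -8293/11 ≈ -753.91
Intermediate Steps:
((10 + 7) + 20/(-3 + v)) - 1*770 = ((10 + 7) + 20/(-3 - 19)) - 1*770 = (17 + 20/(-22)) - 770 = (17 + 20*(-1/22)) - 770 = (17 - 10/11) - 770 = 177/11 - 770 = -8293/11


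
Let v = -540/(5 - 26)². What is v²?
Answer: 3600/2401 ≈ 1.4994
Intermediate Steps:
v = -60/49 (v = -540/((-21)²) = -540/441 = -540*1/441 = -60/49 ≈ -1.2245)
v² = (-60/49)² = 3600/2401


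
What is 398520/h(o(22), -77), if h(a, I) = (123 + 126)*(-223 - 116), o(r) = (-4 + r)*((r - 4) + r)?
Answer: -44280/9379 ≈ -4.7212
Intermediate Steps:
o(r) = (-4 + r)*(-4 + 2*r) (o(r) = (-4 + r)*((-4 + r) + r) = (-4 + r)*(-4 + 2*r))
h(a, I) = -84411 (h(a, I) = 249*(-339) = -84411)
398520/h(o(22), -77) = 398520/(-84411) = 398520*(-1/84411) = -44280/9379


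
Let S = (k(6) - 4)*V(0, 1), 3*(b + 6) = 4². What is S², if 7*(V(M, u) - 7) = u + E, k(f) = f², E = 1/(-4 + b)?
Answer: 124367104/2401 ≈ 51798.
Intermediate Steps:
b = -⅔ (b = -6 + (⅓)*4² = -6 + (⅓)*16 = -6 + 16/3 = -⅔ ≈ -0.66667)
E = -3/14 (E = 1/(-4 - ⅔) = 1/(-14/3) = -3/14 ≈ -0.21429)
V(M, u) = 683/98 + u/7 (V(M, u) = 7 + (u - 3/14)/7 = 7 + (-3/14 + u)/7 = 7 + (-3/98 + u/7) = 683/98 + u/7)
S = 11152/49 (S = (6² - 4)*(683/98 + (⅐)*1) = (36 - 4)*(683/98 + ⅐) = 32*(697/98) = 11152/49 ≈ 227.59)
S² = (11152/49)² = 124367104/2401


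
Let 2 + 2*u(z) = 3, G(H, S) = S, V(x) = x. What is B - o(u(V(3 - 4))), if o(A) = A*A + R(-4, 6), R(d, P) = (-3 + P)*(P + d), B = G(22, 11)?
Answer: 19/4 ≈ 4.7500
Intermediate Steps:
u(z) = ½ (u(z) = -1 + (½)*3 = -1 + 3/2 = ½)
B = 11
o(A) = 6 + A² (o(A) = A*A + (6² - 3*6 - 3*(-4) + 6*(-4)) = A² + (36 - 18 + 12 - 24) = A² + 6 = 6 + A²)
B - o(u(V(3 - 4))) = 11 - (6 + (½)²) = 11 - (6 + ¼) = 11 - 1*25/4 = 11 - 25/4 = 19/4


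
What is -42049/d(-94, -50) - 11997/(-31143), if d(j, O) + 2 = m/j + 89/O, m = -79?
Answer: 512913848621/35855974 ≈ 14305.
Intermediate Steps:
d(j, O) = -2 - 79/j + 89/O (d(j, O) = -2 + (-79/j + 89/O) = -2 - 79/j + 89/O)
-42049/d(-94, -50) - 11997/(-31143) = -42049/(-2 - 79/(-94) + 89/(-50)) - 11997/(-31143) = -42049/(-2 - 79*(-1/94) + 89*(-1/50)) - 11997*(-1/31143) = -42049/(-2 + 79/94 - 89/50) + 3999/10381 = -42049/(-3454/1175) + 3999/10381 = -42049*(-1175/3454) + 3999/10381 = 49407575/3454 + 3999/10381 = 512913848621/35855974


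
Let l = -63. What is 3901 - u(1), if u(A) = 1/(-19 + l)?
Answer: 319883/82 ≈ 3901.0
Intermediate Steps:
u(A) = -1/82 (u(A) = 1/(-19 - 63) = 1/(-82) = -1/82)
3901 - u(1) = 3901 - 1*(-1/82) = 3901 + 1/82 = 319883/82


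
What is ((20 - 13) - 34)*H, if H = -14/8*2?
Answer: 189/2 ≈ 94.500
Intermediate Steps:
H = -7/2 (H = -14*⅛*2 = -7/4*2 = -7/2 ≈ -3.5000)
((20 - 13) - 34)*H = ((20 - 13) - 34)*(-7/2) = (7 - 34)*(-7/2) = -27*(-7/2) = 189/2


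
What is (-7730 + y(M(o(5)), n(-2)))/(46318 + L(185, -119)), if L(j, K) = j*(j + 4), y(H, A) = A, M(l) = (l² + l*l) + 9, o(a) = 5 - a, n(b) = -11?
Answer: -7741/81283 ≈ -0.095235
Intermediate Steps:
M(l) = 9 + 2*l² (M(l) = (l² + l²) + 9 = 2*l² + 9 = 9 + 2*l²)
L(j, K) = j*(4 + j)
(-7730 + y(M(o(5)), n(-2)))/(46318 + L(185, -119)) = (-7730 - 11)/(46318 + 185*(4 + 185)) = -7741/(46318 + 185*189) = -7741/(46318 + 34965) = -7741/81283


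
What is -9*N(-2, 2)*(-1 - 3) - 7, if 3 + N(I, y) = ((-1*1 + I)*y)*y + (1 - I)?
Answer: -439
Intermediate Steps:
N(I, y) = -2 - I + y²*(-1 + I) (N(I, y) = -3 + (((-1*1 + I)*y)*y + (1 - I)) = -3 + (((-1 + I)*y)*y + (1 - I)) = -3 + ((y*(-1 + I))*y + (1 - I)) = -3 + (y²*(-1 + I) + (1 - I)) = -3 + (1 - I + y²*(-1 + I)) = -2 - I + y²*(-1 + I))
-9*N(-2, 2)*(-1 - 3) - 7 = -9*(-2 - 1*(-2) - 1*2² - 2*2²)*(-1 - 3) - 7 = -9*(-2 + 2 - 1*4 - 2*4)*(-4) - 7 = -9*(-2 + 2 - 4 - 8)*(-4) - 7 = -(-108)*(-4) - 7 = -9*48 - 7 = -432 - 7 = -439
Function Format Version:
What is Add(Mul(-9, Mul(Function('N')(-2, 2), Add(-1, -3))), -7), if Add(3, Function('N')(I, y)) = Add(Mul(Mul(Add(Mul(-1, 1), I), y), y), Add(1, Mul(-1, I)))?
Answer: -439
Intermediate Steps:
Function('N')(I, y) = Add(-2, Mul(-1, I), Mul(Pow(y, 2), Add(-1, I))) (Function('N')(I, y) = Add(-3, Add(Mul(Mul(Add(Mul(-1, 1), I), y), y), Add(1, Mul(-1, I)))) = Add(-3, Add(Mul(Mul(Add(-1, I), y), y), Add(1, Mul(-1, I)))) = Add(-3, Add(Mul(Mul(y, Add(-1, I)), y), Add(1, Mul(-1, I)))) = Add(-3, Add(Mul(Pow(y, 2), Add(-1, I)), Add(1, Mul(-1, I)))) = Add(-3, Add(1, Mul(-1, I), Mul(Pow(y, 2), Add(-1, I)))) = Add(-2, Mul(-1, I), Mul(Pow(y, 2), Add(-1, I))))
Add(Mul(-9, Mul(Function('N')(-2, 2), Add(-1, -3))), -7) = Add(Mul(-9, Mul(Add(-2, Mul(-1, -2), Mul(-1, Pow(2, 2)), Mul(-2, Pow(2, 2))), Add(-1, -3))), -7) = Add(Mul(-9, Mul(Add(-2, 2, Mul(-1, 4), Mul(-2, 4)), -4)), -7) = Add(Mul(-9, Mul(Add(-2, 2, -4, -8), -4)), -7) = Add(Mul(-9, Mul(-12, -4)), -7) = Add(Mul(-9, 48), -7) = Add(-432, -7) = -439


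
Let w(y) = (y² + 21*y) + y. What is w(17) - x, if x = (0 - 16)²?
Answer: 407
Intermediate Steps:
x = 256 (x = (-16)² = 256)
w(y) = y² + 22*y
w(17) - x = 17*(22 + 17) - 1*256 = 17*39 - 256 = 663 - 256 = 407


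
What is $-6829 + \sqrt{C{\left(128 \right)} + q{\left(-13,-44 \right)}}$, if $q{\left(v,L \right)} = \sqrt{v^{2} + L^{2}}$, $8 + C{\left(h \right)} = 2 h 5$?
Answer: $-6829 + \sqrt{1272 + \sqrt{2105}} \approx -6792.7$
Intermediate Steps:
$C{\left(h \right)} = -8 + 10 h$ ($C{\left(h \right)} = -8 + 2 h 5 = -8 + 10 h$)
$q{\left(v,L \right)} = \sqrt{L^{2} + v^{2}}$
$-6829 + \sqrt{C{\left(128 \right)} + q{\left(-13,-44 \right)}} = -6829 + \sqrt{\left(-8 + 10 \cdot 128\right) + \sqrt{\left(-44\right)^{2} + \left(-13\right)^{2}}} = -6829 + \sqrt{\left(-8 + 1280\right) + \sqrt{1936 + 169}} = -6829 + \sqrt{1272 + \sqrt{2105}}$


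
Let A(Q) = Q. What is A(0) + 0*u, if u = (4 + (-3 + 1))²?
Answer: 0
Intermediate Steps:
u = 4 (u = (4 - 2)² = 2² = 4)
A(0) + 0*u = 0 + 0*4 = 0 + 0 = 0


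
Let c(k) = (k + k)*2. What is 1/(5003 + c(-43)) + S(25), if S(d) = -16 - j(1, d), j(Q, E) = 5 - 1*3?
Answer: -86957/4831 ≈ -18.000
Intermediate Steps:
j(Q, E) = 2 (j(Q, E) = 5 - 3 = 2)
c(k) = 4*k (c(k) = (2*k)*2 = 4*k)
S(d) = -18 (S(d) = -16 - 1*2 = -16 - 2 = -18)
1/(5003 + c(-43)) + S(25) = 1/(5003 + 4*(-43)) - 18 = 1/(5003 - 172) - 18 = 1/4831 - 18 = -86957/4831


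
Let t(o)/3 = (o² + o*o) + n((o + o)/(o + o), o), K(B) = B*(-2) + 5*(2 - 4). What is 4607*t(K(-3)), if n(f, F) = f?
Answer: 456093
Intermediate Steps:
K(B) = -10 - 2*B (K(B) = -2*B + 5*(-2) = -2*B - 10 = -10 - 2*B)
t(o) = 3 + 6*o² (t(o) = 3*((o² + o*o) + (o + o)/(o + o)) = 3*((o² + o²) + (2*o)/((2*o))) = 3*(2*o² + (2*o)*(1/(2*o))) = 3*(2*o² + 1) = 3*(1 + 2*o²) = 3 + 6*o²)
4607*t(K(-3)) = 4607*(3 + 6*(-10 - 2*(-3))²) = 4607*(3 + 6*(-10 + 6)²) = 4607*(3 + 6*(-4)²) = 4607*(3 + 6*16) = 4607*(3 + 96) = 4607*99 = 456093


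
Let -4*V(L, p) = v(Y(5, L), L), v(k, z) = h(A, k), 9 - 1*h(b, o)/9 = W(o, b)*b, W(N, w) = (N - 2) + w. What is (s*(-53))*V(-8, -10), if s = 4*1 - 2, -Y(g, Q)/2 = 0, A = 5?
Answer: -1431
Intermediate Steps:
Y(g, Q) = 0 (Y(g, Q) = -2*0 = 0)
W(N, w) = -2 + N + w (W(N, w) = (-2 + N) + w = -2 + N + w)
s = 2 (s = 4 - 2 = 2)
h(b, o) = 81 - 9*b*(-2 + b + o) (h(b, o) = 81 - 9*(-2 + o + b)*b = 81 - 9*(-2 + b + o)*b = 81 - 9*b*(-2 + b + o))
v(k, z) = -54 - 45*k (v(k, z) = 81 - 9*5*(-2 + 5 + k) = 81 - 9*5*(3 + k) = 81 + (-135 - 45*k) = -54 - 45*k)
V(L, p) = 27/2 (V(L, p) = -(-54 - 45*0)/4 = -(-54 + 0)/4 = -¼*(-54) = 27/2)
(s*(-53))*V(-8, -10) = (2*(-53))*(27/2) = -106*27/2 = -1431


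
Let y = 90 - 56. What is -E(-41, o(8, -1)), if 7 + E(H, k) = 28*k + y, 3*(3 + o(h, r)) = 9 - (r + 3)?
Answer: -25/3 ≈ -8.3333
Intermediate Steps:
o(h, r) = -1 - r/3 (o(h, r) = -3 + (9 - (r + 3))/3 = -3 + (9 - (3 + r))/3 = -3 + (9 + (-3 - r))/3 = -3 + (6 - r)/3 = -3 + (2 - r/3) = -1 - r/3)
y = 34
E(H, k) = 27 + 28*k (E(H, k) = -7 + (28*k + 34) = -7 + (34 + 28*k) = 27 + 28*k)
-E(-41, o(8, -1)) = -(27 + 28*(-1 - ⅓*(-1))) = -(27 + 28*(-1 + ⅓)) = -(27 + 28*(-⅔)) = -(27 - 56/3) = -1*25/3 = -25/3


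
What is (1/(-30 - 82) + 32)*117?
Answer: 419211/112 ≈ 3743.0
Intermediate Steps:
(1/(-30 - 82) + 32)*117 = (1/(-112) + 32)*117 = (-1/112 + 32)*117 = (3583/112)*117 = 419211/112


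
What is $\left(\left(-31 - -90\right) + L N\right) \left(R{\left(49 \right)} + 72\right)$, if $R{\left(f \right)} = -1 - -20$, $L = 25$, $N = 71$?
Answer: $166894$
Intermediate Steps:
$R{\left(f \right)} = 19$ ($R{\left(f \right)} = -1 + 20 = 19$)
$\left(\left(-31 - -90\right) + L N\right) \left(R{\left(49 \right)} + 72\right) = \left(\left(-31 - -90\right) + 25 \cdot 71\right) \left(19 + 72\right) = \left(\left(-31 + 90\right) + 1775\right) 91 = \left(59 + 1775\right) 91 = 1834 \cdot 91 = 166894$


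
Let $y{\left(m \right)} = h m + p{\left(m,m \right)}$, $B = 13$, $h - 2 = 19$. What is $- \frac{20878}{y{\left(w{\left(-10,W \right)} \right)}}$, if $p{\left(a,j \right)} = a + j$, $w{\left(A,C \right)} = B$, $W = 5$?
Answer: $- \frac{1606}{23} \approx -69.826$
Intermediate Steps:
$h = 21$ ($h = 2 + 19 = 21$)
$w{\left(A,C \right)} = 13$
$y{\left(m \right)} = 23 m$ ($y{\left(m \right)} = 21 m + \left(m + m\right) = 21 m + 2 m = 23 m$)
$- \frac{20878}{y{\left(w{\left(-10,W \right)} \right)}} = - \frac{20878}{23 \cdot 13} = - \frac{20878}{299} = \left(-20878\right) \frac{1}{299} = - \frac{1606}{23}$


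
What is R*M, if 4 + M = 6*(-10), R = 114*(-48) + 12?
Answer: 349440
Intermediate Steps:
R = -5460 (R = -5472 + 12 = -5460)
M = -64 (M = -4 + 6*(-10) = -4 - 60 = -64)
R*M = -5460*(-64) = 349440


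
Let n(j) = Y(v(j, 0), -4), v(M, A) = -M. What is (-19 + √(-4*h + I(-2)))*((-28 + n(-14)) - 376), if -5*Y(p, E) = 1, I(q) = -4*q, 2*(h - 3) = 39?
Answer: 38399/5 - 2021*I*√82/5 ≈ 7679.8 - 3660.2*I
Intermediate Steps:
h = 45/2 (h = 3 + (½)*39 = 3 + 39/2 = 45/2 ≈ 22.500)
Y(p, E) = -⅕ (Y(p, E) = -⅕*1 = -⅕)
n(j) = -⅕
(-19 + √(-4*h + I(-2)))*((-28 + n(-14)) - 376) = (-19 + √(-4*45/2 - 4*(-2)))*((-28 - ⅕) - 376) = (-19 + √(-90 + 8))*(-141/5 - 376) = (-19 + √(-82))*(-2021/5) = (-19 + I*√82)*(-2021/5) = 38399/5 - 2021*I*√82/5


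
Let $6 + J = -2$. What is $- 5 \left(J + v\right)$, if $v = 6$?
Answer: $10$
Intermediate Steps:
$J = -8$ ($J = -6 - 2 = -8$)
$- 5 \left(J + v\right) = - 5 \left(-8 + 6\right) = \left(-5\right) \left(-2\right) = 10$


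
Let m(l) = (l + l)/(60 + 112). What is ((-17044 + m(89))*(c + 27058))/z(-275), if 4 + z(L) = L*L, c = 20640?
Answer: -1664540955/154843 ≈ -10750.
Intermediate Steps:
m(l) = l/86 (m(l) = (2*l)/172 = (2*l)*(1/172) = l/86)
z(L) = -4 + L² (z(L) = -4 + L*L = -4 + L²)
((-17044 + m(89))*(c + 27058))/z(-275) = ((-17044 + (1/86)*89)*(20640 + 27058))/(-4 + (-275)²) = ((-17044 + 89/86)*47698)/(-4 + 75625) = -1465695/86*47698/75621 = -34955360055/43*1/75621 = -1664540955/154843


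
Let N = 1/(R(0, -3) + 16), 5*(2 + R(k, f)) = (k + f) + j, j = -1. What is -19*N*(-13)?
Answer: 1235/66 ≈ 18.712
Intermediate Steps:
R(k, f) = -11/5 + f/5 + k/5 (R(k, f) = -2 + ((k + f) - 1)/5 = -2 + ((f + k) - 1)/5 = -2 + (-1 + f + k)/5 = -2 + (-⅕ + f/5 + k/5) = -11/5 + f/5 + k/5)
N = 5/66 (N = 1/((-11/5 + (⅕)*(-3) + (⅕)*0) + 16) = 1/((-11/5 - ⅗ + 0) + 16) = 1/(-14/5 + 16) = 1/(66/5) = 5/66 ≈ 0.075758)
-19*N*(-13) = -19*5/66*(-13) = -95/66*(-13) = 1235/66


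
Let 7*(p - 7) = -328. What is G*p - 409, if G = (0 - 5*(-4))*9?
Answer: -53083/7 ≈ -7583.3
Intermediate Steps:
G = 180 (G = (0 + 20)*9 = 20*9 = 180)
p = -279/7 (p = 7 + (⅐)*(-328) = 7 - 328/7 = -279/7 ≈ -39.857)
G*p - 409 = 180*(-279/7) - 409 = -50220/7 - 409 = -53083/7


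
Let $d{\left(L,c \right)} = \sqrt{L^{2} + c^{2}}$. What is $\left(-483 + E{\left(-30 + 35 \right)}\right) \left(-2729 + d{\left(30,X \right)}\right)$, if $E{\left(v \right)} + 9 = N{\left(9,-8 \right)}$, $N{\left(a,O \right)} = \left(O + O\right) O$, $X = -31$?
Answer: $993356 - 364 \sqrt{1861} \approx 9.7765 \cdot 10^{5}$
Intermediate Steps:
$N{\left(a,O \right)} = 2 O^{2}$ ($N{\left(a,O \right)} = 2 O O = 2 O^{2}$)
$E{\left(v \right)} = 119$ ($E{\left(v \right)} = -9 + 2 \left(-8\right)^{2} = -9 + 2 \cdot 64 = -9 + 128 = 119$)
$\left(-483 + E{\left(-30 + 35 \right)}\right) \left(-2729 + d{\left(30,X \right)}\right) = \left(-483 + 119\right) \left(-2729 + \sqrt{30^{2} + \left(-31\right)^{2}}\right) = - 364 \left(-2729 + \sqrt{900 + 961}\right) = - 364 \left(-2729 + \sqrt{1861}\right) = 993356 - 364 \sqrt{1861}$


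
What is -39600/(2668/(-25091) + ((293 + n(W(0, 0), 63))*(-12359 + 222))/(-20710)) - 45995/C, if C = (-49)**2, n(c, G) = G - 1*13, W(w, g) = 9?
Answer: -6023161456293055/27851160590589 ≈ -216.26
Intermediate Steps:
n(c, G) = -13 + G (n(c, G) = G - 13 = -13 + G)
C = 2401
-39600/(2668/(-25091) + ((293 + n(W(0, 0), 63))*(-12359 + 222))/(-20710)) - 45995/C = -39600/(2668/(-25091) + ((293 + (-13 + 63))*(-12359 + 222))/(-20710)) - 45995/2401 = -39600/(2668*(-1/25091) + ((293 + 50)*(-12137))*(-1/20710)) - 45995*1/2401 = -39600/(-2668/25091 + (343*(-12137))*(-1/20710)) - 45995/2401 = -39600/(-2668/25091 - 4162991*(-1/20710)) - 45995/2401 = -39600/(-2668/25091 + 4162991/20710) - 45995/2401 = -39600/104398352901/519634610 - 45995/2401 = -39600*519634610/104398352901 - 45995/2401 = -2286392284000/11599816989 - 45995/2401 = -6023161456293055/27851160590589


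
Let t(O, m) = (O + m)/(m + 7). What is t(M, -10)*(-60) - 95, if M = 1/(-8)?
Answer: -595/2 ≈ -297.50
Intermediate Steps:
M = -⅛ ≈ -0.12500
t(O, m) = (O + m)/(7 + m)
t(M, -10)*(-60) - 95 = ((-⅛ - 10)/(7 - 10))*(-60) - 95 = (-81/8/(-3))*(-60) - 95 = -⅓*(-81/8)*(-60) - 95 = (27/8)*(-60) - 95 = -405/2 - 95 = -595/2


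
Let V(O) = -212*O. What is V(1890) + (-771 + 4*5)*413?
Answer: -710843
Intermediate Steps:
V(1890) + (-771 + 4*5)*413 = -212*1890 + (-771 + 4*5)*413 = -400680 + (-771 + 20)*413 = -400680 - 751*413 = -400680 - 310163 = -710843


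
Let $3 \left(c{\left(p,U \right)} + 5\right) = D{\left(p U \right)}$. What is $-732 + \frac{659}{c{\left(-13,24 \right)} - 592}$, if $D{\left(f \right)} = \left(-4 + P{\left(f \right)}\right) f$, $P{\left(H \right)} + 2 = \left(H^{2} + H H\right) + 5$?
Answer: $- \frac{14821569599}{20248045} \approx -732.0$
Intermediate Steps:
$P{\left(H \right)} = 3 + 2 H^{2}$ ($P{\left(H \right)} = -2 + \left(\left(H^{2} + H H\right) + 5\right) = -2 + \left(\left(H^{2} + H^{2}\right) + 5\right) = -2 + \left(2 H^{2} + 5\right) = -2 + \left(5 + 2 H^{2}\right) = 3 + 2 H^{2}$)
$D{\left(f \right)} = f \left(-1 + 2 f^{2}\right)$ ($D{\left(f \right)} = \left(-4 + \left(3 + 2 f^{2}\right)\right) f = \left(-1 + 2 f^{2}\right) f = f \left(-1 + 2 f^{2}\right)$)
$c{\left(p,U \right)} = -5 - \frac{U p}{3} + \frac{2 U^{3} p^{3}}{3}$ ($c{\left(p,U \right)} = -5 + \frac{- p U + 2 \left(p U\right)^{3}}{3} = -5 + \frac{- U p + 2 \left(U p\right)^{3}}{3} = -5 + \frac{- U p + 2 U^{3} p^{3}}{3} = -5 + \left(- \frac{U p}{3} + \frac{2 U^{3} p^{3}}{3}\right) = -5 - \frac{U p}{3} + \frac{2 U^{3} p^{3}}{3}$)
$-732 + \frac{659}{c{\left(-13,24 \right)} - 592} = -732 + \frac{659}{\left(-5 - 8 \left(-13\right) + \frac{2 \cdot 24^{3} \left(-13\right)^{3}}{3}\right) - 592} = -732 + \frac{659}{\left(-5 + 104 + \frac{2}{3} \cdot 13824 \left(-2197\right)\right) - 592} = -732 + \frac{659}{\left(-5 + 104 - 20247552\right) - 592} = -732 + \frac{659}{-20247453 - 592} = -732 + \frac{659}{-20248045} = -732 + 659 \left(- \frac{1}{20248045}\right) = -732 - \frac{659}{20248045} = - \frac{14821569599}{20248045}$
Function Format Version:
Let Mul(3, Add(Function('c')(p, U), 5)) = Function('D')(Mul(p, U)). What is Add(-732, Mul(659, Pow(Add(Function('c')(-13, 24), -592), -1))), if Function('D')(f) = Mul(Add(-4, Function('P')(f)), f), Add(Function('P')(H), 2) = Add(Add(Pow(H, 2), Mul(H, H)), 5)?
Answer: Rational(-14821569599, 20248045) ≈ -732.00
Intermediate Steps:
Function('P')(H) = Add(3, Mul(2, Pow(H, 2))) (Function('P')(H) = Add(-2, Add(Add(Pow(H, 2), Mul(H, H)), 5)) = Add(-2, Add(Add(Pow(H, 2), Pow(H, 2)), 5)) = Add(-2, Add(Mul(2, Pow(H, 2)), 5)) = Add(-2, Add(5, Mul(2, Pow(H, 2)))) = Add(3, Mul(2, Pow(H, 2))))
Function('D')(f) = Mul(f, Add(-1, Mul(2, Pow(f, 2)))) (Function('D')(f) = Mul(Add(-4, Add(3, Mul(2, Pow(f, 2)))), f) = Mul(Add(-1, Mul(2, Pow(f, 2))), f) = Mul(f, Add(-1, Mul(2, Pow(f, 2)))))
Function('c')(p, U) = Add(-5, Mul(Rational(-1, 3), U, p), Mul(Rational(2, 3), Pow(U, 3), Pow(p, 3))) (Function('c')(p, U) = Add(-5, Mul(Rational(1, 3), Add(Mul(-1, Mul(p, U)), Mul(2, Pow(Mul(p, U), 3))))) = Add(-5, Mul(Rational(1, 3), Add(Mul(-1, Mul(U, p)), Mul(2, Pow(Mul(U, p), 3))))) = Add(-5, Mul(Rational(1, 3), Add(Mul(-1, U, p), Mul(2, Mul(Pow(U, 3), Pow(p, 3)))))) = Add(-5, Mul(Rational(1, 3), Add(Mul(-1, U, p), Mul(2, Pow(U, 3), Pow(p, 3))))) = Add(-5, Add(Mul(Rational(-1, 3), U, p), Mul(Rational(2, 3), Pow(U, 3), Pow(p, 3)))) = Add(-5, Mul(Rational(-1, 3), U, p), Mul(Rational(2, 3), Pow(U, 3), Pow(p, 3))))
Add(-732, Mul(659, Pow(Add(Function('c')(-13, 24), -592), -1))) = Add(-732, Mul(659, Pow(Add(Add(-5, Mul(Rational(-1, 3), 24, -13), Mul(Rational(2, 3), Pow(24, 3), Pow(-13, 3))), -592), -1))) = Add(-732, Mul(659, Pow(Add(Add(-5, 104, Mul(Rational(2, 3), 13824, -2197)), -592), -1))) = Add(-732, Mul(659, Pow(Add(Add(-5, 104, -20247552), -592), -1))) = Add(-732, Mul(659, Pow(Add(-20247453, -592), -1))) = Add(-732, Mul(659, Pow(-20248045, -1))) = Add(-732, Mul(659, Rational(-1, 20248045))) = Add(-732, Rational(-659, 20248045)) = Rational(-14821569599, 20248045)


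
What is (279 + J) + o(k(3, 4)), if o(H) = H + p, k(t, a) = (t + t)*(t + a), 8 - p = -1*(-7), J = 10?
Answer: 332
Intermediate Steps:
p = 1 (p = 8 - (-1)*(-7) = 8 - 1*7 = 8 - 7 = 1)
k(t, a) = 2*t*(a + t) (k(t, a) = (2*t)*(a + t) = 2*t*(a + t))
o(H) = 1 + H (o(H) = H + 1 = 1 + H)
(279 + J) + o(k(3, 4)) = (279 + 10) + (1 + 2*3*(4 + 3)) = 289 + (1 + 2*3*7) = 289 + (1 + 42) = 289 + 43 = 332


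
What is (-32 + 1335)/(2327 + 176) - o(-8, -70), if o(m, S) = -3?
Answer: 8812/2503 ≈ 3.5206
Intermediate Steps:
(-32 + 1335)/(2327 + 176) - o(-8, -70) = (-32 + 1335)/(2327 + 176) - 1*(-3) = 1303/2503 + 3 = 8812/2503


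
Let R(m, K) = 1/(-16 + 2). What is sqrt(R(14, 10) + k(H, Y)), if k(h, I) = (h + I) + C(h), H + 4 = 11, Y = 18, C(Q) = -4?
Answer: sqrt(4102)/14 ≈ 4.5748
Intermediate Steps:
R(m, K) = -1/14 (R(m, K) = 1/(-14) = -1/14)
H = 7 (H = -4 + 11 = 7)
k(h, I) = -4 + I + h (k(h, I) = (h + I) - 4 = (I + h) - 4 = -4 + I + h)
sqrt(R(14, 10) + k(H, Y)) = sqrt(-1/14 + (-4 + 18 + 7)) = sqrt(-1/14 + 21) = sqrt(293/14) = sqrt(4102)/14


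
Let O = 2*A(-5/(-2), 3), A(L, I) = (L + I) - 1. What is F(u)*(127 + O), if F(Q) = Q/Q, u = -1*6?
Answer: 136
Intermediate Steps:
A(L, I) = -1 + I + L (A(L, I) = (I + L) - 1 = -1 + I + L)
u = -6
O = 9 (O = 2*(-1 + 3 - 5/(-2)) = 2*(-1 + 3 - 5*(-1/2)) = 2*(-1 + 3 + 5/2) = 2*(9/2) = 9)
F(Q) = 1
F(u)*(127 + O) = 1*(127 + 9) = 1*136 = 136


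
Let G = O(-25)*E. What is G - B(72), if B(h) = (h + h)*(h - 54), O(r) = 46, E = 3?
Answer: -2454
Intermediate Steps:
B(h) = 2*h*(-54 + h) (B(h) = (2*h)*(-54 + h) = 2*h*(-54 + h))
G = 138 (G = 46*3 = 138)
G - B(72) = 138 - 2*72*(-54 + 72) = 138 - 2*72*18 = 138 - 1*2592 = 138 - 2592 = -2454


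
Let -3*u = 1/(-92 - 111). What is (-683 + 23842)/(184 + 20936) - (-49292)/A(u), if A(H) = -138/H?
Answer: 150880273/295827840 ≈ 0.51003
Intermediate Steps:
u = 1/609 (u = -1/(3*(-92 - 111)) = -1/3/(-203) = -1/3*(-1/203) = 1/609 ≈ 0.0016420)
(-683 + 23842)/(184 + 20936) - (-49292)/A(u) = (-683 + 23842)/(184 + 20936) - (-49292)/((-138/1/609)) = 23159/21120 - (-49292)/((-138*609)) = 23159*(1/21120) - (-49292)/(-84042) = 23159/21120 - (-49292)*(-1)/84042 = 23159/21120 - 1*24646/42021 = 23159/21120 - 24646/42021 = 150880273/295827840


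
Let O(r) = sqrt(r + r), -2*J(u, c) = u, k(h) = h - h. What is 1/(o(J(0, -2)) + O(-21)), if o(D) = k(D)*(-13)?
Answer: -I*sqrt(42)/42 ≈ -0.1543*I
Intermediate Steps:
k(h) = 0
J(u, c) = -u/2
o(D) = 0 (o(D) = 0*(-13) = 0)
O(r) = sqrt(2)*sqrt(r) (O(r) = sqrt(2*r) = sqrt(2)*sqrt(r))
1/(o(J(0, -2)) + O(-21)) = 1/(0 + sqrt(2)*sqrt(-21)) = 1/(0 + sqrt(2)*(I*sqrt(21))) = 1/(0 + I*sqrt(42)) = 1/(I*sqrt(42)) = -I*sqrt(42)/42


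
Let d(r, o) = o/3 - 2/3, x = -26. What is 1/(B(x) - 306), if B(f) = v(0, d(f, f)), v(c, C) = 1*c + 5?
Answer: -1/301 ≈ -0.0033223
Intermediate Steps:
d(r, o) = -⅔ + o/3 (d(r, o) = o*(⅓) - 2*⅓ = o/3 - ⅔ = -⅔ + o/3)
v(c, C) = 5 + c (v(c, C) = c + 5 = 5 + c)
B(f) = 5 (B(f) = 5 + 0 = 5)
1/(B(x) - 306) = 1/(5 - 306) = 1/(-301) = -1/301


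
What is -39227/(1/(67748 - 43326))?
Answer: -958001794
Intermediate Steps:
-39227/(1/(67748 - 43326)) = -39227/(1/24422) = -39227/1/24422 = -39227*24422 = -958001794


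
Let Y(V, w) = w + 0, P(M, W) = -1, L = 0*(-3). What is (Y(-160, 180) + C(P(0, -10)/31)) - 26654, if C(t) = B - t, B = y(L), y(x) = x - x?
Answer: -820693/31 ≈ -26474.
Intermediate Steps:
L = 0
Y(V, w) = w
y(x) = 0
B = 0
C(t) = -t (C(t) = 0 - t = -t)
(Y(-160, 180) + C(P(0, -10)/31)) - 26654 = (180 - (-1)/31) - 26654 = (180 - 1*(-1/31)) - 26654 = (180 + 1/31) - 26654 = 5581/31 - 26654 = -820693/31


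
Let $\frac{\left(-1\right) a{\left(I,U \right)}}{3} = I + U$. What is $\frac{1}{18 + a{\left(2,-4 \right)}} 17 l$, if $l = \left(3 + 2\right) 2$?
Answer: $\frac{85}{12} \approx 7.0833$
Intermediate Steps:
$l = 10$ ($l = 5 \cdot 2 = 10$)
$a{\left(I,U \right)} = - 3 I - 3 U$ ($a{\left(I,U \right)} = - 3 \left(I + U\right) = - 3 I - 3 U$)
$\frac{1}{18 + a{\left(2,-4 \right)}} 17 l = \frac{1}{18 - -6} \cdot 17 \cdot 10 = \frac{1}{18 + \left(-6 + 12\right)} 17 \cdot 10 = \frac{1}{18 + 6} \cdot 17 \cdot 10 = \frac{1}{24} \cdot 17 \cdot 10 = \frac{17}{24} \cdot 10 = \frac{85}{12}$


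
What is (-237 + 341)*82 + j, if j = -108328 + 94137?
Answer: -5663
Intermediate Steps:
j = -14191
(-237 + 341)*82 + j = (-237 + 341)*82 - 14191 = 104*82 - 14191 = 8528 - 14191 = -5663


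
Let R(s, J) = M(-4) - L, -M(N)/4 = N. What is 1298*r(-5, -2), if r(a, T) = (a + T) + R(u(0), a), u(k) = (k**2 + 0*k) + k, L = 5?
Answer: 5192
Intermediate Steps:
M(N) = -4*N
u(k) = k + k**2 (u(k) = (k**2 + 0) + k = k**2 + k = k + k**2)
R(s, J) = 11 (R(s, J) = -4*(-4) - 1*5 = 16 - 5 = 11)
r(a, T) = 11 + T + a (r(a, T) = (a + T) + 11 = (T + a) + 11 = 11 + T + a)
1298*r(-5, -2) = 1298*(11 - 2 - 5) = 1298*4 = 5192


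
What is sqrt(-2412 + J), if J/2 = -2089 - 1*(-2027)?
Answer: 2*I*sqrt(634) ≈ 50.359*I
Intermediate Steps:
J = -124 (J = 2*(-2089 - 1*(-2027)) = 2*(-2089 + 2027) = 2*(-62) = -124)
sqrt(-2412 + J) = sqrt(-2412 - 124) = sqrt(-2536) = 2*I*sqrt(634)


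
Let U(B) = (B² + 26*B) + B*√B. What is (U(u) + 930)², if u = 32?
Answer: 7794564 + 713216*√2 ≈ 8.8032e+6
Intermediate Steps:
U(B) = B² + B^(3/2) + 26*B (U(B) = (B² + 26*B) + B^(3/2) = B² + B^(3/2) + 26*B)
(U(u) + 930)² = ((32² + 32^(3/2) + 26*32) + 930)² = ((1024 + 128*√2 + 832) + 930)² = ((1856 + 128*√2) + 930)² = (2786 + 128*√2)²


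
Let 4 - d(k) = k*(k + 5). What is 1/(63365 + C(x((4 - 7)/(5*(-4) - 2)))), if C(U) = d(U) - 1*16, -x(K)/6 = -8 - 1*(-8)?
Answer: 1/63353 ≈ 1.5785e-5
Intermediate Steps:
x(K) = 0 (x(K) = -6*(-8 - 1*(-8)) = -6*(-8 + 8) = -6*0 = 0)
d(k) = 4 - k*(5 + k) (d(k) = 4 - k*(k + 5) = 4 - k*(5 + k))
C(U) = -12 - U² - 5*U (C(U) = (4 - U² - 5*U) - 1*16 = (4 - U² - 5*U) - 16 = -12 - U² - 5*U)
1/(63365 + C(x((4 - 7)/(5*(-4) - 2)))) = 1/(63365 + (-12 - 1*0² - 5*0)) = 1/(63365 + (-12 - 1*0 + 0)) = 1/(63365 + (-12 + 0 + 0)) = 1/(63365 - 12) = 1/63353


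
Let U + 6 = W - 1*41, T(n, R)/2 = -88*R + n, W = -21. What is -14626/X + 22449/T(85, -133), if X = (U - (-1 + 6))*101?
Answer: 510368305/173840594 ≈ 2.9358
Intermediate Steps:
T(n, R) = -176*R + 2*n (T(n, R) = 2*(-88*R + n) = 2*(n - 88*R) = -176*R + 2*n)
U = -68 (U = -6 + (-21 - 1*41) = -6 + (-21 - 41) = -6 - 62 = -68)
X = -7373 (X = (-68 - (-1 + 6))*101 = (-68 - 1*5)*101 = (-68 - 5)*101 = -73*101 = -7373)
-14626/X + 22449/T(85, -133) = -14626/(-7373) + 22449/(-176*(-133) + 2*85) = -14626*(-1/7373) + 22449/(23408 + 170) = 14626/7373 + 22449/23578 = 510368305/173840594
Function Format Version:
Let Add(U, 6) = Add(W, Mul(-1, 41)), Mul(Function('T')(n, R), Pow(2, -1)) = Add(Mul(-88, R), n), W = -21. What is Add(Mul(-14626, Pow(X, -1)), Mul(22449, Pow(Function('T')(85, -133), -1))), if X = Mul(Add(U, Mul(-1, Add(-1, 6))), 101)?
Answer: Rational(510368305, 173840594) ≈ 2.9358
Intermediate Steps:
Function('T')(n, R) = Add(Mul(-176, R), Mul(2, n)) (Function('T')(n, R) = Mul(2, Add(Mul(-88, R), n)) = Mul(2, Add(n, Mul(-88, R))) = Add(Mul(-176, R), Mul(2, n)))
U = -68 (U = Add(-6, Add(-21, Mul(-1, 41))) = Add(-6, Add(-21, -41)) = Add(-6, -62) = -68)
X = -7373 (X = Mul(Add(-68, Mul(-1, Add(-1, 6))), 101) = Mul(Add(-68, Mul(-1, 5)), 101) = Mul(Add(-68, -5), 101) = Mul(-73, 101) = -7373)
Add(Mul(-14626, Pow(X, -1)), Mul(22449, Pow(Function('T')(85, -133), -1))) = Add(Mul(-14626, Pow(-7373, -1)), Mul(22449, Pow(Add(Mul(-176, -133), Mul(2, 85)), -1))) = Add(Mul(-14626, Rational(-1, 7373)), Mul(22449, Pow(Add(23408, 170), -1))) = Add(Rational(14626, 7373), Mul(22449, Pow(23578, -1))) = Add(Rational(14626, 7373), Mul(22449, Rational(1, 23578))) = Add(Rational(14626, 7373), Rational(22449, 23578)) = Rational(510368305, 173840594)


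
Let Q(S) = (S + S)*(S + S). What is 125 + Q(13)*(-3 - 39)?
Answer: -28267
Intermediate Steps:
Q(S) = 4*S² (Q(S) = (2*S)*(2*S) = 4*S²)
125 + Q(13)*(-3 - 39) = 125 + (4*13²)*(-3 - 39) = 125 + (4*169)*(-42) = 125 + 676*(-42) = 125 - 28392 = -28267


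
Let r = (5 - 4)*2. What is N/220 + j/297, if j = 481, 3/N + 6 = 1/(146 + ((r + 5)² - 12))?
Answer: 10538317/6516180 ≈ 1.6173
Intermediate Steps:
r = 2 (r = 1*2 = 2)
N = -549/1097 (N = 3/(-6 + 1/(146 + ((2 + 5)² - 12))) = 3/(-6 + 1/(146 + (7² - 12))) = 3/(-6 + 1/(146 + (49 - 12))) = 3/(-6 + 1/(146 + 37)) = 3/(-6 + 1/183) = 3/(-1097/183) = 3*(-183/1097) = -549/1097 ≈ -0.50046)
N/220 + j/297 = -549/1097/220 + 481/297 = -549/1097*1/220 + 481*(1/297) = -549/241340 + 481/297 = 10538317/6516180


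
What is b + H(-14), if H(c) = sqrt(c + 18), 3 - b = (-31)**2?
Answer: -956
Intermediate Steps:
b = -958 (b = 3 - 1*(-31)**2 = 3 - 1*961 = 3 - 961 = -958)
H(c) = sqrt(18 + c)
b + H(-14) = -958 + sqrt(18 - 14) = -958 + sqrt(4) = -958 + 2 = -956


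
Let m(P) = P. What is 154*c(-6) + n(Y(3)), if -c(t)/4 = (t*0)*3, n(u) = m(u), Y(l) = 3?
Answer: 3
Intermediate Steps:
n(u) = u
c(t) = 0 (c(t) = -4*t*0*3 = -0*3 = -4*0 = 0)
154*c(-6) + n(Y(3)) = 154*0 + 3 = 0 + 3 = 3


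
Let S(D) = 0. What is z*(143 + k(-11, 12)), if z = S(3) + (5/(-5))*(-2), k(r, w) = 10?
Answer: 306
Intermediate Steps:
z = 2 (z = 0 + (5/(-5))*(-2) = 0 + (5*(-⅕))*(-2) = 0 - 1*(-2) = 0 + 2 = 2)
z*(143 + k(-11, 12)) = 2*(143 + 10) = 2*153 = 306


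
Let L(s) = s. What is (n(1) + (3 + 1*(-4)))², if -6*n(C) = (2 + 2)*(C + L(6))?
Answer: 289/9 ≈ 32.111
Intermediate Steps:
n(C) = -4 - 2*C/3 (n(C) = -(2 + 2)*(C + 6)/6 = -2*(6 + C)/3 = -(24 + 4*C)/6 = -4 - 2*C/3)
(n(1) + (3 + 1*(-4)))² = ((-4 - ⅔*1) + (3 + 1*(-4)))² = ((-4 - ⅔) + (3 - 4))² = (-14/3 - 1)² = (-17/3)² = 289/9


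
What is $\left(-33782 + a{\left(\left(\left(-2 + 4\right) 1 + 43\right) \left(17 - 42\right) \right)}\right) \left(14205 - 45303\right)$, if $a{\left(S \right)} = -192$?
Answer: $1056523452$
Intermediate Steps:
$\left(-33782 + a{\left(\left(\left(-2 + 4\right) 1 + 43\right) \left(17 - 42\right) \right)}\right) \left(14205 - 45303\right) = \left(-33782 - 192\right) \left(14205 - 45303\right) = \left(-33974\right) \left(-31098\right) = 1056523452$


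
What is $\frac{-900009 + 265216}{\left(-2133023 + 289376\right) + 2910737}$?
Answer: $- \frac{634793}{1067090} \approx -0.59488$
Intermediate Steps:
$\frac{-900009 + 265216}{\left(-2133023 + 289376\right) + 2910737} = - \frac{634793}{-1843647 + 2910737} = - \frac{634793}{1067090}$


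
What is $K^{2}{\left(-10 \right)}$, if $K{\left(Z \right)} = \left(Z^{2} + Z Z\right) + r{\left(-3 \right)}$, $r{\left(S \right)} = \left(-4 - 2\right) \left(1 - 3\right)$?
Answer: $44944$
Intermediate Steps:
$r{\left(S \right)} = 12$ ($r{\left(S \right)} = \left(-6\right) \left(-2\right) = 12$)
$K{\left(Z \right)} = 12 + 2 Z^{2}$ ($K{\left(Z \right)} = \left(Z^{2} + Z Z\right) + 12 = \left(Z^{2} + Z^{2}\right) + 12 = 2 Z^{2} + 12 = 12 + 2 Z^{2}$)
$K^{2}{\left(-10 \right)} = \left(12 + 2 \left(-10\right)^{2}\right)^{2} = \left(12 + 2 \cdot 100\right)^{2} = \left(12 + 200\right)^{2} = 212^{2} = 44944$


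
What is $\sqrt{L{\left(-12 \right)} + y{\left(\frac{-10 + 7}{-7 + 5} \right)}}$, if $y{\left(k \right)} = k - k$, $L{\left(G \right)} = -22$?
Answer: $i \sqrt{22} \approx 4.6904 i$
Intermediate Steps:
$y{\left(k \right)} = 0$
$\sqrt{L{\left(-12 \right)} + y{\left(\frac{-10 + 7}{-7 + 5} \right)}} = \sqrt{-22 + 0} = \sqrt{-22} = i \sqrt{22}$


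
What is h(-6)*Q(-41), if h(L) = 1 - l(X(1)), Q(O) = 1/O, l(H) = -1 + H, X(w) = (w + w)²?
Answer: 2/41 ≈ 0.048781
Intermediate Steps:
X(w) = 4*w² (X(w) = (2*w)² = 4*w²)
h(L) = -2 (h(L) = 1 - (-1 + 4*1²) = 1 - (-1 + 4*1) = 1 - (-1 + 4) = 1 - 1*3 = 1 - 3 = -2)
h(-6)*Q(-41) = -2/(-41) = -2*(-1/41) = 2/41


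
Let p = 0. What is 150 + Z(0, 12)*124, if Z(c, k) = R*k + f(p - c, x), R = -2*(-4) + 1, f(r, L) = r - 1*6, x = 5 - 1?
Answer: 12798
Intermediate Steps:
x = 4
f(r, L) = -6 + r (f(r, L) = r - 6 = -6 + r)
R = 9 (R = 8 + 1 = 9)
Z(c, k) = -6 - c + 9*k (Z(c, k) = 9*k + (-6 + (0 - c)) = 9*k + (-6 - c) = -6 - c + 9*k)
150 + Z(0, 12)*124 = 150 + (-6 - 1*0 + 9*12)*124 = 150 + (-6 + 0 + 108)*124 = 150 + 102*124 = 150 + 12648 = 12798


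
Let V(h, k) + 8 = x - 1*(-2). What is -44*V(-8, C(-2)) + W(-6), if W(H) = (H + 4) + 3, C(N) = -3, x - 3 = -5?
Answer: 353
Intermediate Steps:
x = -2 (x = 3 - 5 = -2)
V(h, k) = -8 (V(h, k) = -8 + (-2 - 1*(-2)) = -8 + (-2 + 2) = -8 + 0 = -8)
W(H) = 7 + H (W(H) = (4 + H) + 3 = 7 + H)
-44*V(-8, C(-2)) + W(-6) = -44*(-8) + (7 - 6) = 352 + 1 = 353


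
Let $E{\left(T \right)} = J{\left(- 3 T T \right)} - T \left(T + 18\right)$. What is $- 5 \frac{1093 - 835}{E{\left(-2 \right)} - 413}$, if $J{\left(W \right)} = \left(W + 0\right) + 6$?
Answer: $\frac{10}{3} \approx 3.3333$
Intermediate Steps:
$J{\left(W \right)} = 6 + W$ ($J{\left(W \right)} = W + 6 = 6 + W$)
$E{\left(T \right)} = 6 - 3 T^{2} - T \left(18 + T\right)$ ($E{\left(T \right)} = \left(6 + - 3 T T\right) - T \left(T + 18\right) = \left(6 - 3 T^{2}\right) - T \left(18 + T\right) = 6 - 3 T^{2} - T \left(18 + T\right)$)
$- 5 \frac{1093 - 835}{E{\left(-2 \right)} - 413} = - 5 \frac{1093 - 835}{\left(6 - -36 - 4 \left(-2\right)^{2}\right) - 413} = - 5 \frac{258}{\left(6 + 36 - 16\right) - 413} = - 5 \frac{258}{26 - 413} = - 5 \frac{258}{-387} = - 5 \cdot 258 \left(- \frac{1}{387}\right) = \left(-5\right) \left(- \frac{2}{3}\right) = \frac{10}{3}$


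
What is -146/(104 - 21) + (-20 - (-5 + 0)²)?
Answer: -3881/83 ≈ -46.759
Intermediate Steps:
-146/(104 - 21) + (-20 - (-5 + 0)²) = -146/83 + (-20 - 1*(-5)²) = (1/83)*(-146) + (-20 - 1*25) = -146/83 + (-20 - 25) = -146/83 - 45 = -3881/83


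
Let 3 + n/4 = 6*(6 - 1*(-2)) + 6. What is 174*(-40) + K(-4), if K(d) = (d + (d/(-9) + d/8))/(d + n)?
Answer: -25056073/3600 ≈ -6960.0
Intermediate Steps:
n = 204 (n = -12 + 4*(6*(6 - 1*(-2)) + 6) = -12 + 4*(6*(6 + 2) + 6) = -12 + 4*(6*8 + 6) = -12 + 4*(48 + 6) = -12 + 4*54 = -12 + 216 = 204)
K(d) = 73*d/(72*(204 + d)) (K(d) = (d + (d/(-9) + d/8))/(d + 204) = (d + (d*(-1/9) + d*(1/8)))/(204 + d) = (d + (-d/9 + d/8))/(204 + d) = (d + d/72)/(204 + d) = (73*d/72)/(204 + d) = 73*d/(72*(204 + d)))
174*(-40) + K(-4) = 174*(-40) + (73/72)*(-4)/(204 - 4) = -6960 + (73/72)*(-4)/200 = -6960 + (73/72)*(-4)*(1/200) = -6960 - 73/3600 = -25056073/3600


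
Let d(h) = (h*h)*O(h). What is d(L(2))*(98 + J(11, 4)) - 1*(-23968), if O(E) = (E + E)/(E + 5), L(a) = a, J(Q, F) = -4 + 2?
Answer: 169312/7 ≈ 24187.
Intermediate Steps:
J(Q, F) = -2
O(E) = 2*E/(5 + E) (O(E) = (2*E)/(5 + E) = 2*E/(5 + E))
d(h) = 2*h³/(5 + h) (d(h) = (h*h)*(2*h/(5 + h)) = h²*(2*h/(5 + h)) = 2*h³/(5 + h))
d(L(2))*(98 + J(11, 4)) - 1*(-23968) = (2*2³/(5 + 2))*(98 - 2) - 1*(-23968) = (2*8/7)*96 + 23968 = (2*8*(⅐))*96 + 23968 = (16/7)*96 + 23968 = 1536/7 + 23968 = 169312/7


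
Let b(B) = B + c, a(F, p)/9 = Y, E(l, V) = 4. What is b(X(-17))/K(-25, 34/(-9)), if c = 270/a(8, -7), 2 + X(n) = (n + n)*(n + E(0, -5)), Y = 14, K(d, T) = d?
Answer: -619/35 ≈ -17.686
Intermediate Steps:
a(F, p) = 126 (a(F, p) = 9*14 = 126)
X(n) = -2 + 2*n*(4 + n) (X(n) = -2 + (n + n)*(n + 4) = -2 + (2*n)*(4 + n) = -2 + 2*n*(4 + n))
c = 15/7 (c = 270/126 = 270*(1/126) = 15/7 ≈ 2.1429)
b(B) = 15/7 + B (b(B) = B + 15/7 = 15/7 + B)
b(X(-17))/K(-25, 34/(-9)) = (15/7 + (-2 + 2*(-17)² + 8*(-17)))/(-25) = (15/7 + (-2 + 2*289 - 136))*(-1/25) = (15/7 + (-2 + 578 - 136))*(-1/25) = (15/7 + 440)*(-1/25) = (3095/7)*(-1/25) = -619/35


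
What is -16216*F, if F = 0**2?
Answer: 0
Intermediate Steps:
F = 0
-16216*F = -16216*0 = 0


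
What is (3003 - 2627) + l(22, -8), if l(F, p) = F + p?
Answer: 390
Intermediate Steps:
(3003 - 2627) + l(22, -8) = (3003 - 2627) + (22 - 8) = 376 + 14 = 390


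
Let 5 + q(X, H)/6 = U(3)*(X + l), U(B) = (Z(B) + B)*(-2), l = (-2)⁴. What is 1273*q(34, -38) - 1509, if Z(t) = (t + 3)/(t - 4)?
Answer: 2251701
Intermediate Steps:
l = 16
Z(t) = (3 + t)/(-4 + t)
U(B) = -2*B - 2*(3 + B)/(-4 + B) (U(B) = ((3 + B)/(-4 + B) + B)*(-2) = (B + (3 + B)/(-4 + B))*(-2) = -2*B - 2*(3 + B)/(-4 + B))
q(X, H) = 546 + 36*X (q(X, H) = -30 + 6*((2*(-3 - 1*3² + 3*3)/(-4 + 3))*(X + 16)) = -30 + 6*((2*(-3 - 1*9 + 9)/(-1))*(16 + X)) = -30 + 6*((2*(-1)*(-3 - 9 + 9))*(16 + X)) = -30 + 6*((2*(-1)*(-3))*(16 + X)) = -30 + 6*(6*(16 + X)) = -30 + 6*(96 + 6*X) = -30 + (576 + 36*X) = 546 + 36*X)
1273*q(34, -38) - 1509 = 1273*(546 + 36*34) - 1509 = 1273*(546 + 1224) - 1509 = 1273*1770 - 1509 = 2253210 - 1509 = 2251701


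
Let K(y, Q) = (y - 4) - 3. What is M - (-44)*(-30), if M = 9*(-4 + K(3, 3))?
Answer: -1392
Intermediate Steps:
K(y, Q) = -7 + y (K(y, Q) = (-4 + y) - 3 = -7 + y)
M = -72 (M = 9*(-4 + (-7 + 3)) = 9*(-4 - 4) = 9*(-8) = -72)
M - (-44)*(-30) = -72 - (-44)*(-30) = -72 - 1*1320 = -72 - 1320 = -1392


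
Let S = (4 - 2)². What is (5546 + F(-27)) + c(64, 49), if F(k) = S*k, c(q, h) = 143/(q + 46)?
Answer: 54393/10 ≈ 5439.3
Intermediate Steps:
S = 4 (S = 2² = 4)
c(q, h) = 143/(46 + q)
F(k) = 4*k
(5546 + F(-27)) + c(64, 49) = (5546 + 4*(-27)) + 143/(46 + 64) = (5546 - 108) + 143/110 = 5438 + 143*(1/110) = 5438 + 13/10 = 54393/10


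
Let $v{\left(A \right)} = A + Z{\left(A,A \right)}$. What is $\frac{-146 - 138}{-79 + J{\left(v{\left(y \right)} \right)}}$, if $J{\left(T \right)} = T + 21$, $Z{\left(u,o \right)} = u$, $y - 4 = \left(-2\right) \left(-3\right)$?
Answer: $\frac{142}{19} \approx 7.4737$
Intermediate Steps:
$y = 10$ ($y = 4 - -6 = 4 + 6 = 10$)
$v{\left(A \right)} = 2 A$ ($v{\left(A \right)} = A + A = 2 A$)
$J{\left(T \right)} = 21 + T$
$\frac{-146 - 138}{-79 + J{\left(v{\left(y \right)} \right)}} = \frac{-146 - 138}{-79 + \left(21 + 2 \cdot 10\right)} = - \frac{284}{-79 + \left(21 + 20\right)} = - \frac{284}{-79 + 41} = - \frac{284}{-38} = \left(-284\right) \left(- \frac{1}{38}\right) = \frac{142}{19}$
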